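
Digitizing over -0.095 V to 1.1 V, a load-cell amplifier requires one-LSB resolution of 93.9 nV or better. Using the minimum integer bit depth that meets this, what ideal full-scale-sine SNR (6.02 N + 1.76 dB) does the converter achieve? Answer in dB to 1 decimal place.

146.2 dB

Full-scale range = 1.1 V − (-0.095 V) = 1.195 V.
Required number of levels: 1.195/93.9 nV = 1.2726e7; smallest N with 2^N ≥ that is 24.
6.02(24) + 1.76 = 146.24 dB.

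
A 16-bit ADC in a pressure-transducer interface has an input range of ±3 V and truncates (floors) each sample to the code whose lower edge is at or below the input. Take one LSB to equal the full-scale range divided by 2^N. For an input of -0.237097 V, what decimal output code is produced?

The full-scale span is 3 − (-3) = 6 V. LSB = 6 V / 2^16 ≈ 91.55 µV.
V_in − V_min = -0.237097 − (-3) = 2.762903 V.
Divide by LSB: 2.762903 × 65536/6 = 30178.2685.
Truncating gives code 30178.

30178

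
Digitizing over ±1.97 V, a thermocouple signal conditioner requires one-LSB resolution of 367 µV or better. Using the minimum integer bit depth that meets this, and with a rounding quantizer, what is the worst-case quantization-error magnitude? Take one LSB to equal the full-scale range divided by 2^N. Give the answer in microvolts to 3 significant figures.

120 µV

Full-scale range = 1.97 V − (-1.97 V) = 3.94 V.
3.94 V / 367 µV = 10740. Since 2^13 = 8192 and 2^14 = 16384, N = 14.
LSB = 3.94 V ÷ 2^14 = 3.94/16384 V = 240.48 µV.
Max error for round-to-nearest is LSB/2 = 120 µV.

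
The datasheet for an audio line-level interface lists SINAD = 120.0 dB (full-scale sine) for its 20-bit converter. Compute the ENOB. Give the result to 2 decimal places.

ENOB = (SINAD − 1.76) / 6.02 = (120.0 − 1.76) / 6.02 = 118.24 / 6.02 = 19.6412.

19.64 bits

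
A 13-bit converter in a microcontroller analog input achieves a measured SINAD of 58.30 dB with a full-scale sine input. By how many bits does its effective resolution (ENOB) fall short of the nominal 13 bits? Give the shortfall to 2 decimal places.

ENOB = (SINAD − 1.76)/6.02 = (58.30 − 1.76)/6.02 = 9.3920 bits.
13 − 9.3920 = 3.61 bits below nominal.

3.61 bits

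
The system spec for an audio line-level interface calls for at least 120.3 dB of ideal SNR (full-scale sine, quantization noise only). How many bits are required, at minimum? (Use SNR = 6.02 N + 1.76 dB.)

20 bits

Required N = ⌈(120.3 − 1.76)/6.02⌉ = ⌈19.691⌉ = 20.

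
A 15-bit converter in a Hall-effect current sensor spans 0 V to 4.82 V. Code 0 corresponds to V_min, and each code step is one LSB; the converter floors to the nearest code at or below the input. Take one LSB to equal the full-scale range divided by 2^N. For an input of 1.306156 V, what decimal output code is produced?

8879

Full-scale range = 4.82 V. LSB = 4.82 V / 2^15 ≈ 147.1 µV.
(V_in − V_min) × 2^15/range = (1.306156 − (0)) × 32768/4.82 = 8879.693.
Floor → code = 8879.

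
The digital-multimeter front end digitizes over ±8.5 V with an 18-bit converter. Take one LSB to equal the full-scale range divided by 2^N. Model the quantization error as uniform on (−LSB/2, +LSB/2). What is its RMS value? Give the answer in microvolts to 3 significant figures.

18.7 µV

Span: 8.5 V − (-8.5 V) = 17 V.
LSB = 17 V ÷ 2^18 = 17/262144 V = 64.850 µV.
RMS of a uniform error over width LSB is LSB/√12 = 18.7 µV.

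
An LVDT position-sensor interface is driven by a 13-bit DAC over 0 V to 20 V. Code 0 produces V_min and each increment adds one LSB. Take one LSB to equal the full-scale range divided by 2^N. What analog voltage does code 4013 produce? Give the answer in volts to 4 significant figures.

Range is 20 V. LSB = 20 V / 2^13.
V_out = V_min + code × LSB = 0 V + 4013 × 20 V / 8192
      = 0 V + 9.79736 V = 9.79736 V.

9.797 V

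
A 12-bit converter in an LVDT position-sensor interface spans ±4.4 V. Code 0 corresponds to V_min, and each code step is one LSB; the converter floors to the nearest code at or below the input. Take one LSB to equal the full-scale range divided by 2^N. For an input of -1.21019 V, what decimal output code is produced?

1484

Range = 4.4 − (-4.4) = 8.8 V. LSB = 8.8 V / 2^12 ≈ 2.148 mV.
(V_in − V_min) × 2^12/range = (-1.21019 − (-4.4)) × 4096/8.8 = 1484.712.
Floor → code = 1484.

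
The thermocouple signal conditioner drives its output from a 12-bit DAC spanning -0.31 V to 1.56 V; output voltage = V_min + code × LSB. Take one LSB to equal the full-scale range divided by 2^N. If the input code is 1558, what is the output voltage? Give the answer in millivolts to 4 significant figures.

Full-scale range = 1.56 V − (-0.31 V) = 1.87 V. LSB = 1.87 V / 2^12.
V_out = -0.31 + 1558 × (1.87/4096) V
      = -0.31 V + 0.711294 V = 0.401294 V.

401.3 mV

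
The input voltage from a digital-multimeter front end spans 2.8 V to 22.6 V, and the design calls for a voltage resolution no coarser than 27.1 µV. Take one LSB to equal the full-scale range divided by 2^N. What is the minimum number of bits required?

20 bits

The full-scale span is 22.6 − (2.8) = 19.8 V.
Required number of levels: 19.8/27.1 µV = 730630; smallest N with 2^N ≥ that is 20.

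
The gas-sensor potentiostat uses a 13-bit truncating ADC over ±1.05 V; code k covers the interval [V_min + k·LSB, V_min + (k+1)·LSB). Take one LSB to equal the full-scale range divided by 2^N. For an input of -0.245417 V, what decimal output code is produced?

3138

Range = 1.05 − (-1.05) = 2.1 V. LSB = 2.1 V / 2^13 ≈ 256.3 µV.
(V_in − V_min) × 2^13/range = (-0.245417 − (-1.05)) × 8192/2.1 = 3138.640.
Floor → code = 3138.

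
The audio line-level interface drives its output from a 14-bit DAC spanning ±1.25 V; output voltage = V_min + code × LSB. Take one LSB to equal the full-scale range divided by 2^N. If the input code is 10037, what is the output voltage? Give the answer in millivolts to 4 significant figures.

Full-scale range = 1.25 V − (-1.25 V) = 2.5 V. LSB = 2.5 V / 2^14.
V_out = -1.25 + 10037 × (2.5/16384) V
      = -1.25 V + 1.53152 V = 0.281525 V.

281.5 mV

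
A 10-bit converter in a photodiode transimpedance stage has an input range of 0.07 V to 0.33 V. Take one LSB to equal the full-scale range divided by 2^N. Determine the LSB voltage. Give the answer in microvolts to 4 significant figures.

Full-scale range = 0.33 V − (0.07 V) = 0.26 V.
Number of codes = 2^10 = 1024.
Step size = 0.26/1024 V = 253.9 µV.

253.9 µV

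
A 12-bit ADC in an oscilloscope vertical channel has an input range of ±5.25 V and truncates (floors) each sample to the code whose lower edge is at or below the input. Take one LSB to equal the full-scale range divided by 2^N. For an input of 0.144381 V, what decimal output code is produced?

Span: 5.25 V − (-5.25 V) = 10.5 V. LSB = 10.5 V / 2^12 ≈ 2.563 mV.
(V_in − V_min) × 2^12/range = (0.144381 − (-5.25)) × 4096/10.5 = 2104.322.
Floor → code = 2104.

2104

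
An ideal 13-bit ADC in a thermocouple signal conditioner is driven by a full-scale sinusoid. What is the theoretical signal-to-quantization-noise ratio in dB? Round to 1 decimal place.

80.0 dB

Ideal quantization SNR: 6.02 × 13 + 1.76 dB = 80.0 dB.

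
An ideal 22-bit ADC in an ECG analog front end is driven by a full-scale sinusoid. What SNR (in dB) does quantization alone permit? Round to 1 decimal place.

134.2 dB

6.02(22) + 1.76 = 132.44 + 1.76 = 134.20 dB.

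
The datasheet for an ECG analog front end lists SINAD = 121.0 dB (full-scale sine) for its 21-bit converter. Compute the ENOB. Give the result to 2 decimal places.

ENOB = (121.0 − 1.76)/6.02 = 19.8073 bits.

19.81 bits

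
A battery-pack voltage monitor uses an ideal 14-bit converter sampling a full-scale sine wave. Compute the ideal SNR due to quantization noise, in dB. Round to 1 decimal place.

86.0 dB

SNR = 6.02·14 + 1.76 = 86.04 dB.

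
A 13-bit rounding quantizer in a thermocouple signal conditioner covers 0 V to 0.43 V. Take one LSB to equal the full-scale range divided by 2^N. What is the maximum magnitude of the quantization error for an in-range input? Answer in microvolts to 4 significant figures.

26.25 µV

Full-scale range = 0.43 V.
Step size = 0.43/8192 V = 52.4902 µV.
|e|_max = LSB/2 = 26.25 µV.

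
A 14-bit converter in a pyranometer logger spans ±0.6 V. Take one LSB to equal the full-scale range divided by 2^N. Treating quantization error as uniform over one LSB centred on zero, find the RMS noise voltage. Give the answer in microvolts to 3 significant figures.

21.1 µV

Range = 0.6 − (-0.6) = 1.2 V.
LSB = 1.2 V / 2^14 = 73.242 µV.
For a uniform distribution on [−LSB/2, +LSB/2], V_rms = LSB/√12 = 73.242 µV/3.4641 = 21.1 µV.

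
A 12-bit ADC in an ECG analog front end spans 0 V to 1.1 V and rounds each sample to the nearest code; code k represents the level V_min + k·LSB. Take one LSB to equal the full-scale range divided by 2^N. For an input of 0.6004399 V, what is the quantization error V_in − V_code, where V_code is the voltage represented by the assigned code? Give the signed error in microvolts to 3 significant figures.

Span = 1.1 V. LSB = 1.1 V / 2^12 ≈ 268.6 µV.
(V_in − V_min)/LSB = (0.6004399 − (0)) × 4096/1.1 = 2235.8198 → nearest code k = 2236.
Reconstructed level: 0 + 2236 × 1.1/4096 V = 0.6004882813 V.
Error = V_in − V_code = 0.6004399 − (0.6004882813) = −48.4 µV.

−48.4 µV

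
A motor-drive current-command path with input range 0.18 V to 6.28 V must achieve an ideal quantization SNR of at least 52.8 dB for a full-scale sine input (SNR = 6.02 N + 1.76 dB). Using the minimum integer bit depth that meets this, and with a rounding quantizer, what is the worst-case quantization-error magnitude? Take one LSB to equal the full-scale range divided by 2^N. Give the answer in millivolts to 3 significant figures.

5.96 mV

Full-scale range = 6.28 V − (0.18 V) = 6.1 V.
Solving 6.02 N ≥ 52.8 − 1.76: N ≥ 8.478. Round up → N = 9.
LSB = 6.1 V ÷ 2^9 = 6.1/512 V = 11.914 mV.
Half an LSB is 5.96 mV.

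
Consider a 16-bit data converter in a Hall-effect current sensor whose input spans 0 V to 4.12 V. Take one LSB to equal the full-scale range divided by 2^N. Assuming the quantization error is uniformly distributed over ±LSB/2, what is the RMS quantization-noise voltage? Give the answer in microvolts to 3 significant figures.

Full-scale range = 4.12 V.
One LSB is 4.12 V / 65536 = 62.866 µV.
RMS of a uniform error over width LSB is LSB/√12 = 18.1 µV.

18.1 µV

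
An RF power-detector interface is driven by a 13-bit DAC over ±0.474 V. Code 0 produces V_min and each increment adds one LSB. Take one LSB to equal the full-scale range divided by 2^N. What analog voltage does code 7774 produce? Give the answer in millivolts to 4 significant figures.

425.6 mV

The full-scale span is 0.474 − (-0.474) = 0.948 V. LSB = 0.948 V / 2^13.
Output = V_min + (7774/8192) × range = -0.474 + 0.948975 × 0.948 V
      = -0.474 + 0.899628 = 0.425628 V.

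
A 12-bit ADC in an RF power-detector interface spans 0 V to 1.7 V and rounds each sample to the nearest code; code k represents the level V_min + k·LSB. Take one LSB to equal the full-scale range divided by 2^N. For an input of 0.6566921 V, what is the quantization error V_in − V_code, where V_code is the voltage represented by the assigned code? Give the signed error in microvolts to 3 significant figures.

+100 µV

V_FS = 1.7 V. LSB = 1.7 V / 2^12 ≈ 415.0 µV.
Position in LSBs: (0.6566921 − (0)) × 4096/1.7 = 1582.2417; rounding gives k = 1582.
Reconstructed level: 0 + 1582 × 1.7/4096 V = 0.6565917969 V.
Error = V_in − V_code = 0.6566921 − (0.6565917969) = +100 µV.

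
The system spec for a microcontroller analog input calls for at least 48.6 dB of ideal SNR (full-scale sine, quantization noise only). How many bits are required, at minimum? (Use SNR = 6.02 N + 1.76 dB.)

8 bits

Solving 6.02 N ≥ 48.6 − 1.76: N ≥ 7.781. Round up → N = 8.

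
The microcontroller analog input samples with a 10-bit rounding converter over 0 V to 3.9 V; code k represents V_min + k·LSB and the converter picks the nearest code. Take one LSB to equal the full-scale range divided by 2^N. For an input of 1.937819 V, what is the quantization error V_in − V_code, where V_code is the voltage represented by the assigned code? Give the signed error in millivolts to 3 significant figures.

Range is 3.9 V. LSB = 3.9 V / 2^10 ≈ 3.809 mV.
(V_in − V_min)/LSB = (1.937819 − (0)) × 1024/3.9 = 508.8017 → nearest code k = 509.
V_code = 0 + (509/1024) × 3.9 = 1.938574219 V.
e = 1.937819 − (1.938574219) = −0.755 mV.

−0.755 mV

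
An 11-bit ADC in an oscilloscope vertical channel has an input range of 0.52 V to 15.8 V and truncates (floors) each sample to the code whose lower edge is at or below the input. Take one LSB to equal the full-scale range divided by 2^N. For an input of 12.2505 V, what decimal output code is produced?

1572

Span: 15.8 V − (0.52 V) = 15.28 V. LSB = 15.28 V / 2^11 ≈ 7.461 mV.
(V_in − V_min) × 2^11/range = (12.2505 − (0.52)) × 2048/15.28 = 1572.255.
Floor → code = 1572.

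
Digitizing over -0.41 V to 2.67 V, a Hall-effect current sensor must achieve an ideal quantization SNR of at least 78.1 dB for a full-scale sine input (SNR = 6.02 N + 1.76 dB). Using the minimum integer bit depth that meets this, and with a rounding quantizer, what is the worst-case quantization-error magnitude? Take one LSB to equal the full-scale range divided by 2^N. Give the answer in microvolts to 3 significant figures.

188 µV

Full-scale range = 2.67 V − (-0.41 V) = 3.08 V.
Solving 6.02 N ≥ 78.1 − 1.76: N ≥ 12.681. Round up → N = 13.
LSB = 3.08 V ÷ 2^13 = 3.08/8192 V = 375.98 µV.
Half an LSB is 188 µV.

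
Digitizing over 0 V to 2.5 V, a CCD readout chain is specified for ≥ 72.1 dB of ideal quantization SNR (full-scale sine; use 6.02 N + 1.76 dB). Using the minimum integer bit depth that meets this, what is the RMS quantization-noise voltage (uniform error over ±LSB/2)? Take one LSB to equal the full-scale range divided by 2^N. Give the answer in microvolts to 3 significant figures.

176 µV

V_FS = 2.5 V.
6.02 N + 1.76 ≥ 72.1 gives N ≥ 11.684, so the minimum integer is 12.
One LSB is 2.5 V / 4096 = 0.61035 mV.
V_rms = LSB/√12 = 176 µV.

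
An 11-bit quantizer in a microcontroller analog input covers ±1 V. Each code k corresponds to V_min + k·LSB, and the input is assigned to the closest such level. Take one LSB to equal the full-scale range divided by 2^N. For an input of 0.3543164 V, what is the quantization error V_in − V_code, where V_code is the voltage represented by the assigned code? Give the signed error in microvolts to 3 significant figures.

Full-scale range = 1 V − (-1 V) = 2 V. LSB = 2 V / 2^11 ≈ 0.9766 mV.
Position in LSBs: (0.3543164 − (-1)) × 2048/2 = 1386.8200; rounding gives k = 1387.
V_code = V_min + k × range/2^11 = -1 + 1387 × 2/2048 = 0.3544921875 V.
e = 0.3543164 − (0.3544921875) = −176 µV.

−176 µV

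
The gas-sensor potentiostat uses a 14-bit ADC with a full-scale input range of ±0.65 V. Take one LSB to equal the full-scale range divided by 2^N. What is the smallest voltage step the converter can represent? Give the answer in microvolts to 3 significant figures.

79.3 µV

Full-scale range = 0.65 V − (-0.65 V) = 1.3 V.
There are 2^14 = 16384 steps.
LSB = 1.3 V / 2^14 = 79.3 µV.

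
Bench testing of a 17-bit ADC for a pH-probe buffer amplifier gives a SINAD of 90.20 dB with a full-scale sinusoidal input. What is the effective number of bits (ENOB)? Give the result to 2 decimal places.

14.69 bits

(90.20 − 1.76) / 6.02 = 88.44/6.02 = 14.6910 effective bits.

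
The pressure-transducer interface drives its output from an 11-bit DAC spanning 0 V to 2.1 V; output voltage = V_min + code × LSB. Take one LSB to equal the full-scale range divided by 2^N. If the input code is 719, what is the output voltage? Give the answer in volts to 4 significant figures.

0.7373 V

Full-scale range = 2.1 V. LSB = 2.1 V / 2^11.
V_out = V_min + code × LSB = 0 V + 719 × 2.1 V / 2048
      = 0 + 0.737256 = 0.737256 V.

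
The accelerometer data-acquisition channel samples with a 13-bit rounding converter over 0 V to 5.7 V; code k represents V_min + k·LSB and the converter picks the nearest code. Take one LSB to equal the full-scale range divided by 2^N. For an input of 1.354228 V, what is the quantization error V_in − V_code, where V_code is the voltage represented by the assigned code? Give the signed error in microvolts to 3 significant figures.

Full-scale range = 5.7 V. LSB = 5.7 V / 2^13 ≈ 0.6958 mV.
Position in LSBs: (1.354228 − (0)) × 8192/5.7 = 1946.2870; rounding gives k = 1946.
Reconstructed level: 0 + 1946 × 5.7/8192 V = 1.354028320 V.
Error = V_in − V_code = 1.354228 − (1.354028320) = +200 µV.

+200 µV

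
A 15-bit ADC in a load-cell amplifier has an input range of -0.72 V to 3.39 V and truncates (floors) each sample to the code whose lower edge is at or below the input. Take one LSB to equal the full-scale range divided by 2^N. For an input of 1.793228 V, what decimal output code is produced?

20037

The full-scale span is 3.39 − (-0.72) = 4.11 V. LSB = 4.11 V / 2^15 ≈ 125.4 µV.
V_in − V_min = 1.793228 − (-0.72) = 2.513228 V.
Divide by LSB: 2.513228 × 32768/4.11 = 20037.3370.
Truncating gives code 20037.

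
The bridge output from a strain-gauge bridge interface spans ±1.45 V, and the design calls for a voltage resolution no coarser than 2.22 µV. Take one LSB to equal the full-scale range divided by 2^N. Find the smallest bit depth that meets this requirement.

21 bits

Full-scale range = 1.45 V − (-1.45 V) = 2.9 V.
Required number of levels: 2.9/2.22 µV = 1.3063e6; smallest N with 2^N ≥ that is 21.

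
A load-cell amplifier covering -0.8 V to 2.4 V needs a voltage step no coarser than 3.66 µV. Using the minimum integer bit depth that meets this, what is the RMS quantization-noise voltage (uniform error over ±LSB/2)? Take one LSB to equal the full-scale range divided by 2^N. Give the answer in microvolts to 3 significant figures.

0.881 µV

Full-scale range = 2.4 V − (-0.8 V) = 3.2 V.
Required number of levels: 3.2/3.66 µV = 874320; smallest N with 2^N ≥ that is 20.
One LSB is 3.2 V / 1048576 = 3.0518 µV.
σ_q = LSB/√12 = 3.0518 µV/3.4641 = 0.881 µV.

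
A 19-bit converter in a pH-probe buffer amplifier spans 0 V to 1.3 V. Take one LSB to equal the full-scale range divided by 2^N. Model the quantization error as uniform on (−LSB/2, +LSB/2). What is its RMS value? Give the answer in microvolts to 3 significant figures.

Full-scale range = 1.3 V.
Step size = 1.3/524288 V = 2.4796 µV.
For a uniform distribution on [−LSB/2, +LSB/2], V_rms = LSB/√12 = 2.4796 µV/3.4641 = 0.716 µV.

0.716 µV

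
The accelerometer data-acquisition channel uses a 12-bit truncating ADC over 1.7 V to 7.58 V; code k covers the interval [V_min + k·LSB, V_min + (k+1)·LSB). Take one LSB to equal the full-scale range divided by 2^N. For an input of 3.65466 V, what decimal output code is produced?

1361

Range = 7.58 − (1.7) = 5.88 V. LSB = 5.88 V / 2^12 ≈ 1.436 mV.
code = ⌊(V_in − V_min)/LSB⌋ = ⌊(V_in − V_min) × 2^12 / range⌋
     = ⌊(3.65466 − (1.7)) × 4096 / 5.88⌋ = ⌊1.95466 × 4096/5.88⌋
     = ⌊1361.613⌋ = 1361.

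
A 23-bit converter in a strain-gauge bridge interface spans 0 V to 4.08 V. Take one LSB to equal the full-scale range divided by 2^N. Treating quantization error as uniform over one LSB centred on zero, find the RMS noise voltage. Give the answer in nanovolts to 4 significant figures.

140.4 nV

Range is 4.08 V.
LSB = 4.08 V / 2^23 = 486.374 nV.
For a uniform distribution on [−LSB/2, +LSB/2], V_rms = LSB/√12 = 486.374 nV/3.4641 = 140.4 nV.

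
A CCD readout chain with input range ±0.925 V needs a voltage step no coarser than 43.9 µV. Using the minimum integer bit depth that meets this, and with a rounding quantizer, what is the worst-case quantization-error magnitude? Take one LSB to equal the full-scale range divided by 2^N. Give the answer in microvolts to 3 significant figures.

Span: 0.925 V − (-0.925 V) = 1.85 V.
Need 2^N ≥ 1.85 V / 43.9 µV = 42140 → N_min = 16.
LSB = 1.85 V ÷ 2^16 = 1.85/65536 V = 28.229 µV.
Half an LSB is 14.1 µV.

14.1 µV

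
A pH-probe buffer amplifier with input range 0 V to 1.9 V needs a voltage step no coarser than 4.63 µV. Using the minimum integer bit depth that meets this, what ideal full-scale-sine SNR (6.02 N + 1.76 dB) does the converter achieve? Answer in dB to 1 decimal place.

116.1 dB

V_FS = 1.9 V.
Need 2^N ≥ 1.9 V / 4.63 µV = 410400 → N_min = 19.
Ideal SNR at N = 19: 6.02·19 + 1.76 = 116.1 dB.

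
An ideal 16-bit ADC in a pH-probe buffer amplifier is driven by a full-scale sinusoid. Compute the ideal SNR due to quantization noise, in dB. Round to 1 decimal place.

SNR = 6.02·16 + 1.76 = 98.08 dB.

98.1 dB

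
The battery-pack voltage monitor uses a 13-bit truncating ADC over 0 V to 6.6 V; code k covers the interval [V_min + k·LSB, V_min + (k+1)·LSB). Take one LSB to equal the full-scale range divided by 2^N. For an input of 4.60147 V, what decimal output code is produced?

5711

Full-scale range = 6.6 V. LSB = 6.6 V / 2^13 ≈ 0.8057 mV.
V_in − V_min = 4.60147 − (0) = 4.60147 V.
Divide by LSB: 4.60147 × 8192/6.6 = 5711.4003.
Truncating gives code 5711.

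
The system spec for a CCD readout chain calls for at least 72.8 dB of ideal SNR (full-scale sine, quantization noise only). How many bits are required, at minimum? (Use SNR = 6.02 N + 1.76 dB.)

12 bits

Required N = ⌈(72.8 − 1.76)/6.02⌉ = ⌈11.801⌉ = 12.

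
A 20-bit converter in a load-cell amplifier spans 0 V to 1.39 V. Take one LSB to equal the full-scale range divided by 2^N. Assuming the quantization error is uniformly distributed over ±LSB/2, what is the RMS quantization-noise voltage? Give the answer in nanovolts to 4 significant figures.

382.7 nV

V_FS = 1.39 V.
One LSB is 1.39 V / 1048576 = 1.32561 µV.
V_rms = LSB/√12 = 1.32561 µV / √12 = 382.7 nV.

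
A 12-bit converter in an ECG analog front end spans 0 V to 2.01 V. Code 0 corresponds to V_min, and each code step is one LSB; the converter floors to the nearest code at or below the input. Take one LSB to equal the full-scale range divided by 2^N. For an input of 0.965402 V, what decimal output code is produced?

1967

Span = 2.01 V. LSB = 2.01 V / 2^12 ≈ 490.7 µV.
code = ⌊(V_in − V_min)/LSB⌋ = ⌊(V_in − V_min) × 2^12 / range⌋
     = ⌊(0.965402 − (0)) × 4096 / 2.01⌋ = ⌊0.965402 × 4096/2.01⌋
     = ⌊1967.307⌋ = 1967.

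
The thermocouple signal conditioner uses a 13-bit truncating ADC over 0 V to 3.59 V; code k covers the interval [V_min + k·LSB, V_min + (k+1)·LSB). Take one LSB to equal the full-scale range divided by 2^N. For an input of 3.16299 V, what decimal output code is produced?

7217

Full-scale range = 3.59 V. LSB = 3.59 V / 2^13 ≈ 438.2 µV.
V_in − V_min = 3.16299 − (0) = 3.16299 V.
Divide by LSB: 3.16299 × 8192/3.59 = 7217.6084.
Truncating gives code 7217.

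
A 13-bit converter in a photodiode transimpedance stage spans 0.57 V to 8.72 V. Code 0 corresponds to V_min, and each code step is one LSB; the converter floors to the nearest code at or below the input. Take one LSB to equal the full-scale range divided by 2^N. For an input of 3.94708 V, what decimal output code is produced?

3394

The full-scale span is 8.72 − (0.57) = 8.15 V. LSB = 8.15 V / 2^13 ≈ 0.9949 mV.
(V_in − V_min) × 2^13/range = (3.94708 − (0.57)) × 8192/8.15 = 3394.483.
Floor → code = 3394.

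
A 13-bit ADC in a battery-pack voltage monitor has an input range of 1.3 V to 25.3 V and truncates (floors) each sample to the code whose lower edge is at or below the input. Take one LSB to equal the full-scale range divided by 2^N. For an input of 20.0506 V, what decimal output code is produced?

Full-scale range = 25.3 V − (1.3 V) = 24 V. LSB = 24 V / 2^13 ≈ 2.930 mV.
code = ⌊(V_in − V_min)/LSB⌋ = ⌊(V_in − V_min) × 2^13 / range⌋
     = ⌊(20.0506 − (1.3)) × 8192 / 24⌋ = ⌊18.7506 × 8192/24⌋
     = ⌊6400.205⌋ = 6400.

6400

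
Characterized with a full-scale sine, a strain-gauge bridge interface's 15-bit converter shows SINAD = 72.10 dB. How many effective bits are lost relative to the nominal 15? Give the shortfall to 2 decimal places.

3.32 bits

ENOB = (SINAD − 1.76)/6.02 = (72.10 − 1.76)/6.02 = 11.6844 bits.
Shortfall = 15 − 11.6844 = 3.3156 bits.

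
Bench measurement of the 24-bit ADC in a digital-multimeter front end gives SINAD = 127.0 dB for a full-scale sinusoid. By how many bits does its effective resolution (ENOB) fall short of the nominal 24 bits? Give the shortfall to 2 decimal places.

3.20 bits

N_eff = (127.0 − 1.76)/6.02 = 20.8040 bits.
Lost resolution: 24 − 20.8040 = 3.1960 bits.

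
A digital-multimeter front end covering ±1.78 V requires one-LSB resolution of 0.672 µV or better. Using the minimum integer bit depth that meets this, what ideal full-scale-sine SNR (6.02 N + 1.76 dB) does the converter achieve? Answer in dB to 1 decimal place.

140.2 dB

Span: 1.78 V − (-1.78 V) = 3.56 V.
Need 2^N ≥ 3.56 V / 0.672 µV = 5.298e6 → N_min = 23.
6.02(23) + 1.76 = 140.22 dB.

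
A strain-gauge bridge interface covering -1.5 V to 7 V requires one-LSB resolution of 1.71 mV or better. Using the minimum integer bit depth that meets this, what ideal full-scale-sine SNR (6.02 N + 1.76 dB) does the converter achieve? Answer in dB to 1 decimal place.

80.0 dB

Span: 7 V − (-1.5 V) = 8.5 V.
Required number of levels: 8.5/1.71 mV = 4970.8; smallest N with 2^N ≥ that is 13.
6.02(13) + 1.76 = 80.02 dB.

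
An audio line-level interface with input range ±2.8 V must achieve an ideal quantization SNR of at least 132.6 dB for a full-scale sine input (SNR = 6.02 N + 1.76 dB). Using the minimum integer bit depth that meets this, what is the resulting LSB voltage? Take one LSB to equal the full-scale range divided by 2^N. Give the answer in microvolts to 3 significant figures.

1.34 µV

Full-scale range = 2.8 V − (-2.8 V) = 5.6 V.
N ≥ (132.6 − 1.76)/6.02 = 21.734 → N_min = 22.
LSB = 5.6 V / 2^22 = 1.34 µV.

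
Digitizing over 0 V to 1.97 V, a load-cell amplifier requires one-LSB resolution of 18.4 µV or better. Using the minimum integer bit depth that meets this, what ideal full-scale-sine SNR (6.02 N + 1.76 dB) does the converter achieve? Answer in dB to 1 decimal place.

104.1 dB

Full-scale range = 1.97 V.
Required number of levels: 1.97/18.4 µV = 107070; smallest N with 2^N ≥ that is 17.
SNR = 6.02 × 17 + 1.76 = 104.10 dB.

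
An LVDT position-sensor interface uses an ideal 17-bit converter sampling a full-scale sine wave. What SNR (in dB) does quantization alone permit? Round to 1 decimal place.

Ideal quantization SNR: 6.02 × 17 + 1.76 dB = 104.1 dB.

104.1 dB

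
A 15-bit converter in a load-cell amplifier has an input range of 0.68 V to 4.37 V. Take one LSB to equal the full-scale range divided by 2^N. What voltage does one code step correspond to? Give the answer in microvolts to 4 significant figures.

Range = 4.37 − (0.68) = 3.69 V.
There are 2^15 = 32768 steps.
LSB = 3.69 V / 2^15 = 112.6 µV.

112.6 µV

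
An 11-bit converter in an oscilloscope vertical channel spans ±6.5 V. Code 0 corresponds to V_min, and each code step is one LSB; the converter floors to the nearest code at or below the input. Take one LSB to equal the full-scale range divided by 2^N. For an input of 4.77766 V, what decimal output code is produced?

1776

The full-scale span is 6.5 − (-6.5) = 13 V. LSB = 13 V / 2^11 ≈ 6.348 mV.
code = ⌊(V_in − V_min)/LSB⌋ = ⌊(V_in − V_min) × 2^11 / range⌋
     = ⌊(4.77766 − (-6.5)) × 2048 / 13⌋ = ⌊11.27766 × 2048/13⌋
     = ⌊1776.665⌋ = 1776.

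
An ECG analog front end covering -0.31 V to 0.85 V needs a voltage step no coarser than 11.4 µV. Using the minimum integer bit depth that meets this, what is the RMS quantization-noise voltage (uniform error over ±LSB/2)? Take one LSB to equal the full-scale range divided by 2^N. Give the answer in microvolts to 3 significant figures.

Range = 0.85 − (-0.31) = 1.16 V.
Need 2^N ≥ 1.16 V / 11.4 µV = 101800 → N_min = 17.
LSB = 1.16 V ÷ 2^17 = 1.16/131072 V = 8.8501 µV.
V_rms = LSB/√12 = 2.55 µV.

2.55 µV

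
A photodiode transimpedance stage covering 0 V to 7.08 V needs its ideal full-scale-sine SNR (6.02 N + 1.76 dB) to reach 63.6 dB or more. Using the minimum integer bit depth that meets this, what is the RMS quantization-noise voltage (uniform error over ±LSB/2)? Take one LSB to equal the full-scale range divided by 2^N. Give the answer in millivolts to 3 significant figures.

Full-scale range = 7.08 V.
Required N = ⌈(63.6 − 1.76)/6.02⌉ = ⌈10.272⌉ = 11.
LSB = 7.08 V / 2^11 = 3.4570 mV.
V_rms = LSB/√12 = 0.998 mV.

0.998 mV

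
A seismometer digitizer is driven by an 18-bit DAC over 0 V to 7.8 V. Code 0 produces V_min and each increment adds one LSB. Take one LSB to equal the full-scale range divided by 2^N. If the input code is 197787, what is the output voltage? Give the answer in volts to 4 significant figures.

5.885 V

V_FS = 7.8 V. LSB = 7.8 V / 2^18.
Output = V_min + (197787/262144) × range = 0 + 0.754498 × 7.8 V
      = 0 + 5.88508 = 5.88508 V.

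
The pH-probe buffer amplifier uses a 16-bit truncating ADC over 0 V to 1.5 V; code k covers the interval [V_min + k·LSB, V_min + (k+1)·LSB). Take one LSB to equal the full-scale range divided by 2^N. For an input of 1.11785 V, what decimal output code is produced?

48839

Full-scale range = 1.5 V. LSB = 1.5 V / 2^16 ≈ 22.89 µV.
code = ⌊(V_in − V_min)/LSB⌋ = ⌊(V_in − V_min) × 2^16 / range⌋
     = ⌊(1.11785 − (0)) × 65536 / 1.5⌋ = ⌊1.11785 × 65536/1.5⌋
     = ⌊48839.612⌋ = 48839.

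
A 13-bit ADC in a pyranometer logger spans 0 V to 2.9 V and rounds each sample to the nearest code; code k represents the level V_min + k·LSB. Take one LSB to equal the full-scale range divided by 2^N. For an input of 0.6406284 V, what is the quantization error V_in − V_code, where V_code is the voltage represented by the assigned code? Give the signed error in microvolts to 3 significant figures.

Span = 2.9 V. LSB = 2.9 V / 2^13 ≈ 354.0 µV.
(0.6406284 − (0)) / LSB = 0.6406284 × 8192/2.9 = 1809.6648. Nearest integer: k = 1810.
V_code = 0 + (1810/8192) × 2.9 = 0.6407470703 V.
Error = V_in − V_code = 0.6406284 − (0.6407470703) = −119 µV.

−119 µV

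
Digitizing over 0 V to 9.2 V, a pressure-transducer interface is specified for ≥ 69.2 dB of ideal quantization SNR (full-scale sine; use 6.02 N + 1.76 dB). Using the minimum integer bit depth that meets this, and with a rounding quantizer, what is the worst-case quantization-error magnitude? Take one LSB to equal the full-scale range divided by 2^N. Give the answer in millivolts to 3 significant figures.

1.12 mV

Span = 9.2 V.
Required N = ⌈(69.2 − 1.76)/6.02⌉ = ⌈11.203⌉ = 12.
Step size = 9.2/4096 V = 2.2461 mV.
Max error for round-to-nearest is LSB/2 = 1.12 mV.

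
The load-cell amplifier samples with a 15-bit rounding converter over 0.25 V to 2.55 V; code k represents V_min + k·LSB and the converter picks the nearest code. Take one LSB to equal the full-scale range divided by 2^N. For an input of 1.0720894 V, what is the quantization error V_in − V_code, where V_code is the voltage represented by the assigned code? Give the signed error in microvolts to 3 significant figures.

Range = 2.55 − (0.25) = 2.3 V. LSB = 2.3 V / 2^15 ≈ 70.19 µV.
(V_in − V_min)/LSB = (1.0720894 − (0.25)) × 32768/2.3 = 11712.2719 → nearest code k = 11712.
V_code = 0.25 + (11712/32768) × 2.3 = 1.0720703125 V.
Error = V_in − V_code = 1.0720894 − (1.0720703125) = +19.1 µV.

+19.1 µV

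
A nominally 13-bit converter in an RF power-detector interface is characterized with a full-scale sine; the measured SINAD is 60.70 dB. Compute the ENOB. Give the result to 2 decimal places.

9.79 bits

Inverting SNR = 6.02 N + 1.76: N_eff = (60.70 − 1.76)/6.02 = 9.7907.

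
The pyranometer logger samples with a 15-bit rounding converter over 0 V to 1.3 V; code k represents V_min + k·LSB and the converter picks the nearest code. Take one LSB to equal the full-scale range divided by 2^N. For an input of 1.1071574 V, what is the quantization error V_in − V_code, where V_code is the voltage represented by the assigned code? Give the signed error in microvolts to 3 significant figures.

+7.13 µV

V_FS = 1.3 V. LSB = 1.3 V / 2^15 ≈ 39.67 µV.
(1.1071574 − (0)) / LSB = 1.1071574 × 32768/1.3 = 27907.1798. Nearest integer: k = 27907.
V_code = 0 + (27907/32768) × 1.3 = 1.1071502686 V.
e = 1.1071574 − (1.1071502686) = +7.13 µV.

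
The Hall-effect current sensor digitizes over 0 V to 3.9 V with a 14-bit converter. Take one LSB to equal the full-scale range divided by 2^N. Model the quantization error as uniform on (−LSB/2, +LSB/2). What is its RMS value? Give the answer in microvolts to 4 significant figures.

68.72 µV

Full-scale range = 3.9 V.
One LSB is 3.9 V / 16384 = 238.037 µV.
σ_q = LSB/√12 = 238.037 µV/3.4641 = 68.72 µV.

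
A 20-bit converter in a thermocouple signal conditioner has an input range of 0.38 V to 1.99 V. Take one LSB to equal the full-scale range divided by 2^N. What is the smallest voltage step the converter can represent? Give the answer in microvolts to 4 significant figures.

1.535 µV

Full-scale range = 1.99 V − (0.38 V) = 1.61 V.
2^20 = 1048576 levels.
LSB = 1.61 V / 2^20 = 1.535 µV.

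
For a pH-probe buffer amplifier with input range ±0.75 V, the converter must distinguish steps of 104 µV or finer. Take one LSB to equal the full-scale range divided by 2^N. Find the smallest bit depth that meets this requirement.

Span: 0.75 V − (-0.75 V) = 1.5 V.
Levels needed ≥ 1.5/104 µV = 14420. 2^14 = 16384 suffices, so N_min = 14.

14 bits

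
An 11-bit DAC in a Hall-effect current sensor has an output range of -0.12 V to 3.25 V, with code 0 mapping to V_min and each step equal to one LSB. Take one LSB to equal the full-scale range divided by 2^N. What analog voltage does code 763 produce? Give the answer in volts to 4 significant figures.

Range = 3.25 − (-0.12) = 3.37 V. LSB = 3.37 V / 2^11.
V_out = -0.12 + 763 × (3.37/2048) V
      = -0.12 V + 1.25552 V = 1.13552 V.

1.136 V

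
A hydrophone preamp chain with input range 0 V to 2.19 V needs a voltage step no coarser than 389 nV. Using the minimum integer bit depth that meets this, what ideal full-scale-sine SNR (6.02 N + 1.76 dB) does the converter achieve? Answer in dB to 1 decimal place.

V_FS = 2.19 V.
Required number of levels: 2.19/389 nV = 5.6298e6; smallest N with 2^N ≥ that is 23.
6.02(23) + 1.76 = 140.22 dB.

140.2 dB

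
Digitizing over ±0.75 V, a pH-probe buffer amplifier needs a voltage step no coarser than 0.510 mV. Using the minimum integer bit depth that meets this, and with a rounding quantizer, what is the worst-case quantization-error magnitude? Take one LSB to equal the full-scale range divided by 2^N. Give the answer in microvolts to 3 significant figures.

Span: 0.75 V − (-0.75 V) = 1.5 V.
Need 2^N ≥ 1.5 V / 0.510 mV = 2941 → N_min = 12.
LSB = 1.5 V ÷ 2^12 = 1.5/4096 V = 366.21 µV.
Half an LSB is 183 µV.

183 µV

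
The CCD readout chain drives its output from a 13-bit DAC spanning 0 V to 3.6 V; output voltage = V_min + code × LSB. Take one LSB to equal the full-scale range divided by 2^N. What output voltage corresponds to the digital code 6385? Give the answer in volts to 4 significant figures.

2.806 V

V_FS = 3.6 V. LSB = 3.6 V / 2^13.
V_out = V_min + code × LSB = 0 V + 6385 × 3.6 V / 8192
      = 0 V + 2.80591 V = 2.80591 V.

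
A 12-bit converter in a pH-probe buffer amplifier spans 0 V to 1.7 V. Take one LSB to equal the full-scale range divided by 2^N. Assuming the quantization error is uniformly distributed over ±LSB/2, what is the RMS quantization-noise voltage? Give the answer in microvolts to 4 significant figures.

119.8 µV

Full-scale range = 1.7 V.
LSB = 1.7 V ÷ 2^12 = 1.7/4096 V = 415.039 µV.
V_rms = LSB/√12 = 415.039 µV / √12 = 119.8 µV.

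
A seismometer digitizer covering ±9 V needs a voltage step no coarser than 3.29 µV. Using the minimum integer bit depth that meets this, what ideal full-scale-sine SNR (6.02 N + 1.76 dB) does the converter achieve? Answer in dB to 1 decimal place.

Span: 9 V − (-9 V) = 18 V.
Levels needed ≥ 18/3.29 µV = 5.471e6. 2^23 = 8388608 suffices, so N_min = 23.
SNR = 6.02 × 23 + 1.76 = 140.22 dB.

140.2 dB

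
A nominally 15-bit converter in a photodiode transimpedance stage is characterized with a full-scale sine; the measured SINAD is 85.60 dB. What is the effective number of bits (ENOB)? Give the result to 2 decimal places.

13.93 bits

Inverting SNR = 6.02 N + 1.76: N_eff = (85.60 − 1.76)/6.02 = 13.9269.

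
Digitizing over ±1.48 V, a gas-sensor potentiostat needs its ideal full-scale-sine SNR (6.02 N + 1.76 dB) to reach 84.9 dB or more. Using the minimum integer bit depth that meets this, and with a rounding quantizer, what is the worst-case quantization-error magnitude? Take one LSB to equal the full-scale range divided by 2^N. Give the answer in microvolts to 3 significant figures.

The full-scale span is 1.48 − (-1.48) = 2.96 V.
Required N = ⌈(84.9 − 1.76)/6.02⌉ = ⌈13.811⌉ = 14.
One LSB is 2.96 V / 16384 = 180.66 µV.
Half an LSB is 90.3 µV.

90.3 µV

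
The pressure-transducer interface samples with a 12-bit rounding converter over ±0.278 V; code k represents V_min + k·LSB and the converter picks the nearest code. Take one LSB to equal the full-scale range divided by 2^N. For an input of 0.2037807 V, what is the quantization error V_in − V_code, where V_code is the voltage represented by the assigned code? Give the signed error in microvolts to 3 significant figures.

Full-scale range = 0.278 V − (-0.278 V) = 0.556 V. LSB = 0.556 V / 2^12 ≈ 135.7 µV.
Position in LSBs: (0.2037807 − (-0.278)) × 4096/0.556 = 3549.2334; rounding gives k = 3549.
Reconstructed level: -0.278 + 3549 × 0.556/4096 V = 0.2037490234 V.
V_in − V_code = 0.2037807 − (0.2037490234) = +31.7 µV.

+31.7 µV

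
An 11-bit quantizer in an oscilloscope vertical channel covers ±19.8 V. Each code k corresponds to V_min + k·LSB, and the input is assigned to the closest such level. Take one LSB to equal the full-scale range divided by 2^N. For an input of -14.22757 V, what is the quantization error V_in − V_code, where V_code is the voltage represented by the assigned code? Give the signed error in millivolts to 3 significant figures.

+3.68 mV

Full-scale range = 19.8 V − (-19.8 V) = 39.6 V. LSB = 39.6 V / 2^11 ≈ 19.34 mV.
(V_in − V_min)/LSB = (-14.22757 − (-19.8)) × 2048/39.6 = 288.1903 → nearest code k = 288.
V_code = -19.8 + (288/2048) × 39.6 = -14.23125000 V.
V_in − V_code = -14.22757 − (-14.23125000) = +3.68 mV.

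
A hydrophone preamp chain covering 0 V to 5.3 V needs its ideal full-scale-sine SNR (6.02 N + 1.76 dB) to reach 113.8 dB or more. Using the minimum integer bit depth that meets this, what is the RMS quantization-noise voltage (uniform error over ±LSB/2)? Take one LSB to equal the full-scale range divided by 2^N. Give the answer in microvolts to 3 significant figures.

2.92 µV

Span = 5.3 V.
Solving 6.02 N ≥ 113.8 − 1.76: N ≥ 18.611. Round up → N = 19.
LSB = 5.3 V / 2^19 = 10.109 µV.
RMS noise = LSB/√12 = 2.92 µV.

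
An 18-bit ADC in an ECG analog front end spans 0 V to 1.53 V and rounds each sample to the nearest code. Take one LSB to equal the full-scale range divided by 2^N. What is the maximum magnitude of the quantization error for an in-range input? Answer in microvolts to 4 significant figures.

Span = 1.53 V.
One LSB is 1.53 V / 262144 = 5.83649 µV.
Worst-case error for round-to-nearest is half an LSB: 2.918 µV.

2.918 µV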